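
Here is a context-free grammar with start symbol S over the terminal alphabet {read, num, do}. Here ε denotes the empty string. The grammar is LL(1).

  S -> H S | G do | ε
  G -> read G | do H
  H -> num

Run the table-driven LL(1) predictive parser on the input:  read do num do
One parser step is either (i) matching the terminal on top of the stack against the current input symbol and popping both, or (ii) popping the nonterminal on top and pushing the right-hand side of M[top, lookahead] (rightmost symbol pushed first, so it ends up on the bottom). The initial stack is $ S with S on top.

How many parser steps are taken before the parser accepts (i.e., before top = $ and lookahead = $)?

     Stack        Input             Action
  1  $ S          read do num do $  expand S -> G do
  2  $ do G       read do num do $  expand G -> read G
  3  $ do G read  read do num do $  match read
  4  $ do G       do num do $       expand G -> do H
  5  $ do H do    do num do $       match do
  6  $ do H       num do $          expand H -> num
  7  $ do num     num do $          match num
  8  $ do         do $              match do
Accept reached after 8 steps.

8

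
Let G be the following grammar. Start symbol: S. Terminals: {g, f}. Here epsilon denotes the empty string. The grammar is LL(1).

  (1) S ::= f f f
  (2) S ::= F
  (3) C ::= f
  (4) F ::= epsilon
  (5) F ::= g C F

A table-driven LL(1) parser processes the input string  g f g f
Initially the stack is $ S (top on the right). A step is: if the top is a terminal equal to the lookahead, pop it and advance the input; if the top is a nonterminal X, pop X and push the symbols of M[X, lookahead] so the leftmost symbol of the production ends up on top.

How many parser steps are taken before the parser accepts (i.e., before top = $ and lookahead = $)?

      Stack    Input      Action
   1  $ S      g f g f $  expand S ::= F
   2  $ F      g f g f $  expand F ::= g C F
   3  $ F C g  g f g f $  match g
   4  $ F C    f g f $    expand C ::= f
   5  $ F f    f g f $    match f
   6  $ F      g f $      expand F ::= g C F
   7  $ F C g  g f $      match g
   8  $ F C    f $        expand C ::= f
   9  $ F f    f $        match f
  10  $ F      $          expand F ::= epsilon
Accept reached after 10 steps.

10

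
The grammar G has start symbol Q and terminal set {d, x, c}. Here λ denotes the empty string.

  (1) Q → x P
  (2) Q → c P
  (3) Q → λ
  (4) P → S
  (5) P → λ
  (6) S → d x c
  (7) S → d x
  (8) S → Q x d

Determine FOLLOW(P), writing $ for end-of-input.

FIRST(Q): from Q→x P we get {x}; from Q→c P we get {c}; from Q→λ we get {λ}. So FIRST(Q) = {λ, c, x}.
FIRST(S): from S→d x c we get {d}; from S→d x we get {d}; from S→Q x d we get {c, x}. So FIRST(S) = {c, d, x}.
FIRST(P): from P→S we get {c, d, x}; from P→λ we get {λ}. So FIRST(P) = {λ, c, d, x}.
FOLLOW(Q) includes $ since Q is the start symbol.
FOLLOW(Q): in S→Q x d, Q is followed by x d with FIRST {x}. Thus FOLLOW(Q) = {$, x}.
FOLLOW(P): in Q→x P, the suffix after P is empty, so FOLLOW(P) ⊇ FOLLOW(Q) = {$, x}; in Q→c P, the suffix after P is empty, so FOLLOW(P) ⊇ FOLLOW(Q) = {$, x}. Thus FOLLOW(P) = {$, x}.
FOLLOW(S): in P→S, the suffix after S is empty, so FOLLOW(S) ⊇ FOLLOW(P) = {$, x}. Thus FOLLOW(S) = {$, x}.

{$, x}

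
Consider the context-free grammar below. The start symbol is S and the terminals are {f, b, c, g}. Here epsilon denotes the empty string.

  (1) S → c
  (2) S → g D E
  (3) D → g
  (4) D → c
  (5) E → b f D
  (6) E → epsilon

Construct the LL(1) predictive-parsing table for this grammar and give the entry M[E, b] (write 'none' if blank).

FIRST(S): from S→c we get {c}; from S→g D E we get {g}. So FIRST(S) = {c, g}.
FIRST(D): from D→g we get {g}; from D→c we get {c}. So FIRST(D) = {c, g}.
FIRST(E): from E→b f D we get {b}; from E→epsilon we get {epsilon}. So FIRST(E) = {epsilon, b}.
FOLLOW(S) includes $ since S is the start symbol.
FOLLOW(S): S appears on no right-hand side. Thus FOLLOW(S) = {$}.
FOLLOW(E): in S→g D E, the suffix after E is empty, so FOLLOW(E) ⊇ FOLLOW(S) = {$}. Thus FOLLOW(E) = {$}.
For E → b f D: FIRST(b f D) = {b}, so it goes in M[E, t] for t ∈ {b}.
For E → epsilon: FIRST(epsilon) = {epsilon}, so it goes in M[E, t] for t ∈ {}; since epsilon ∈ FIRST, also for every t ∈ FOLLOW(E) = {$}.

E → b f D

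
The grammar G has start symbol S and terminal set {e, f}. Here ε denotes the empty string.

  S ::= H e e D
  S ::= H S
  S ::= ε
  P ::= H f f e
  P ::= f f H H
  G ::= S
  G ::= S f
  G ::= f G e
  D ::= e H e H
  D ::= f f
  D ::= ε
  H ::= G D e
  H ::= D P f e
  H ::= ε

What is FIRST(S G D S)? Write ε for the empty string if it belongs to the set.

FIRST(D) = {ε, e, f}
FIRST(S) = {ε, e, f}  (via H e e D, H S)
FIRST(G) = {ε, e, f}  (via S, S f)
FIRST(P) = {e, f}  (via H f f e)
FIRST(H) = {ε, e, f}  (via G D e, D P f e)
FIRST(S G D S): take FIRST of each symbol in turn, carrying on past any symbol whose FIRST contains ε; result {ε, e, f}.

{ε, e, f}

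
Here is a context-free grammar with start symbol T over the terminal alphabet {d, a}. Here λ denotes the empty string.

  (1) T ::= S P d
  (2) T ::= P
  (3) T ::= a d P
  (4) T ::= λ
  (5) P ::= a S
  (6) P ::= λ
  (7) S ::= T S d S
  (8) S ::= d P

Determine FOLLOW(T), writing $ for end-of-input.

FIRST(P) = {λ, a}
FIRST(T) = {λ, a, d}  (via S P d, P)
FIRST(S) = {a, d}  (via T S d S)
FOLLOW(T) includes $ since T is the start symbol.
FOLLOW(T): in S::=T S d S, T is followed by S d S with FIRST {a, d}. Thus FOLLOW(T) = {$, a, d}.
FOLLOW(P): in T::=S P d, P is followed by d with FIRST {d}; in T::=P, the suffix after P is empty, so FOLLOW(P) ⊇ FOLLOW(T) = {$, a, d}; in T::=a d P, the suffix after P is empty, so FOLLOW(P) ⊇ FOLLOW(T) = {$, a, d}; in S::=d P, the suffix after P is empty, so FOLLOW(P) ⊇ FOLLOW(S) = {$, a, d}. Thus FOLLOW(P) = {$, a, d}.
FOLLOW(S): in T::=S P d, S is followed by P d with FIRST {a, d}; in P::=a S, the suffix after S is empty, so FOLLOW(S) ⊇ FOLLOW(P) = {$, a, d}; in S::=T S d S (occurrence 1), S is followed by d S with FIRST {d}; in S::=T S d S (occurrence 2), the suffix after S is empty (adds nothing new). Thus FOLLOW(S) = {$, a, d}.

{$, a, d}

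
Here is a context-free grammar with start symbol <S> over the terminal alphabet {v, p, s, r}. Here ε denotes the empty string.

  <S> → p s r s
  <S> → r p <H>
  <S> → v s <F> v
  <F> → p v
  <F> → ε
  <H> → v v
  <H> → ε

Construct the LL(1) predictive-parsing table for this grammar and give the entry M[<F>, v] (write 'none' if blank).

FIRST(<S>): from <S>→p s r s we get {p}; from <S>→r p <H> we get {r}; from <S>→v s <F> v we get {v}. So FIRST(<S>) = {p, r, v}.
FIRST(<F>): from <F>→p v we get {p}; from <F>→ε we get {ε}. So FIRST(<F>) = {ε, p}.
FIRST(<H>): from <H>→v v we get {v}; from <H>→ε we get {ε}. So FIRST(<H>) = {ε, v}.
FOLLOW(<S>) includes $ since <S> is the start symbol.
FOLLOW(<F>): in <S>→v s <F> v, <F> is followed by v with FIRST {v}. Thus FOLLOW(<F>) = {v}.
For <F> → p v: FIRST(p v) = {p}, so it goes in M[<F>, t] for t ∈ {p}.
For <F> → ε: FIRST(ε) = {ε}, so it goes in M[<F>, t] for t ∈ {}; since ε ∈ FIRST, also for every t ∈ FOLLOW(<F>) = {v}.

<F> → ε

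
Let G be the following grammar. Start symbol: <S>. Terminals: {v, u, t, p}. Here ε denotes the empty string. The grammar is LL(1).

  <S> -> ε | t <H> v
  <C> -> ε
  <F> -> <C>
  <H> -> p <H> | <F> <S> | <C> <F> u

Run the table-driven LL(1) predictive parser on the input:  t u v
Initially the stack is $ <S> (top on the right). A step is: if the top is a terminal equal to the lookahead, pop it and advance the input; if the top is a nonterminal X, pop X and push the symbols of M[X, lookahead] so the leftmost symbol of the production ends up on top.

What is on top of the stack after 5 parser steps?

<C>

step 1: stack=$ <S>  input=t u v $  — expand <S> -> t <H> v
step 2: stack=$ v <H> t  input=t u v $  — match t
step 3: stack=$ v <H>  input=u v $  — expand <H> -> <C> <F> u
step 4: stack=$ v u <F> <C>  input=u v $  — expand <C> -> ε
step 5: stack=$ v u <F>  input=u v $  — expand <F> -> <C>
Stack after step 5: $ v u <C> (top = <C>).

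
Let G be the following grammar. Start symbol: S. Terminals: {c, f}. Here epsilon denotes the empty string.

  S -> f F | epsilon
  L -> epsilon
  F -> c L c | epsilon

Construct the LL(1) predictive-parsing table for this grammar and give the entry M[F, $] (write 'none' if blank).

FIRST(S): from S->f F we get {f}; from S->epsilon we get {epsilon}. So FIRST(S) = {epsilon, f}.
FIRST(L): from L->epsilon we get {epsilon}. So FIRST(L) = {epsilon}.
FIRST(F): from F->c L c we get {c}; from F->epsilon we get {epsilon}. So FIRST(F) = {epsilon, c}.
FOLLOW(S) includes $ since S is the start symbol.
FOLLOW(S): S appears on no right-hand side. Thus FOLLOW(S) = {$}.
FOLLOW(F): in S->f F, the suffix after F is empty, so FOLLOW(F) ⊇ FOLLOW(S) = {$}. Thus FOLLOW(F) = {$}.
For F -> c L c: FIRST(c L c) = {c}, so it goes in M[F, t] for t ∈ {c}.
For F -> epsilon: FIRST(epsilon) = {epsilon}, so it goes in M[F, t] for t ∈ {}; since epsilon ∈ FIRST, also for every t ∈ FOLLOW(F) = {$}.

F -> epsilon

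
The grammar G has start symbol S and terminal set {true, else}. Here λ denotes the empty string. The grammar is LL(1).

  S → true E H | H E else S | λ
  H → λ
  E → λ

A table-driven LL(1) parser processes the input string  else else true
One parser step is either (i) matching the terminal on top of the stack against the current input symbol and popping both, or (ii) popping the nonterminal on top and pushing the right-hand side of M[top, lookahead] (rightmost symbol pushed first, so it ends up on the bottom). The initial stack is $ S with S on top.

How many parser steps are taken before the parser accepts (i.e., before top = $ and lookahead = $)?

      Stack         Input             Action
   1  $ S           else else true $  expand S → H E else S
   2  $ S else E H  else else true $  expand H → λ
   3  $ S else E    else else true $  expand E → λ
   4  $ S else      else else true $  match else
   5  $ S           else true $       expand S → H E else S
   6  $ S else E H  else true $       expand H → λ
   7  $ S else E    else true $       expand E → λ
   8  $ S else      else true $       match else
   9  $ S           true $            expand S → true E H
  10  $ H E true    true $            match true
  11  $ H E         $                 expand E → λ
  12  $ H           $                 expand H → λ
Accept reached after 12 steps.

12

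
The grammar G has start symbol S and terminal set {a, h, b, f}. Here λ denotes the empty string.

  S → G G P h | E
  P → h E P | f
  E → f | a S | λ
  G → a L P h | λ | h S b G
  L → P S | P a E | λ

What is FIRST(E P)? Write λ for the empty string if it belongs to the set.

{a, f, h}

FIRST(P): from P→h E P we get {h}; from P→f we get {f}. So FIRST(P) = {f, h}.
FIRST(E): from E→f we get {f}; from E→a S we get {a}; from E→λ we get {λ}. So FIRST(E) = {λ, a, f}.
FIRST(G): from G→a L P h we get {a}; from G→λ we get {λ}; from G→h S b G we get {h}. So FIRST(G) = {λ, a, h}.
FIRST(S): from S→G G P h we get {a, f, h}; from S→E we get {λ, a, f}. So FIRST(S) = {λ, a, f, h}.
FIRST(L): from L→P S we get {f, h}; from L→P a E we get {f, h}; from L→λ we get {λ}. So FIRST(L) = {λ, f, h}.
FIRST(E P): take FIRST of each symbol in turn, carrying on past any symbol whose FIRST contains λ; result {a, f, h}.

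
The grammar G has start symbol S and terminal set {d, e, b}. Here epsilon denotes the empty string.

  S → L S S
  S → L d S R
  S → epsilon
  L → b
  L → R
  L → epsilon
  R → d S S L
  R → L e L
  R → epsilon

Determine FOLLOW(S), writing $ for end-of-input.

FIRST(S): from S→L S S we get {epsilon, b, d, e}; from S→L d S R we get {b, d, e}; from S→epsilon we get {epsilon}. So FIRST(S) = {epsilon, b, d, e}.
FIRST(L): from L→b we get {b}; from L→R we get {epsilon, b, d, e}; from L→epsilon we get {epsilon}. So FIRST(L) = {epsilon, b, d, e}.
FIRST(R): from R→d S S L we get {d}; from R→L e L we get {b, d, e}; from R→epsilon we get {epsilon}. So FIRST(R) = {epsilon, b, d, e}.
FOLLOW(S) includes $ since S is the start symbol.
FOLLOW(S): in S→L S S (occurrence 1), S is followed by S with FIRST {epsilon, b, d, e}; in S→L S S (occurrence 1), the suffix after S is nullable (adds nothing new); in S→L S S (occurrence 2), the suffix after S is empty (adds nothing new); in S→L d S R, S is followed by R with FIRST {epsilon, b, d, e}; in S→L d S R, the suffix after S is nullable (adds nothing new); in R→d S S L (occurrence 1), S is followed by S L with FIRST {epsilon, b, d, e}; in R→d S S L (occurrence 1), the suffix after S is nullable, so FOLLOW(S) ⊇ FOLLOW(R) = {$, b, d, e}; in R→d S S L (occurrence 2), S is followed by L with FIRST {epsilon, b, d, e}; in R→d S S L (occurrence 2), the suffix after S is nullable, so FOLLOW(S) ⊇ FOLLOW(R) = {$, b, d, e}. Thus FOLLOW(S) = {$, b, d, e}.
FOLLOW(L): in S→L S S, L is followed by S S with FIRST {epsilon, b, d, e}; in S→L S S, the suffix after L is nullable, so FOLLOW(L) ⊇ FOLLOW(S) = {$, b, d, e}; in S→L d S R, L is followed by d S R with FIRST {d}; in R→d S S L, the suffix after L is empty, so FOLLOW(L) ⊇ FOLLOW(R) = {$, b, d, e}; in R→L e L (occurrence 1), L is followed by e L with FIRST {e}; in R→L e L (occurrence 2), the suffix after L is empty, so FOLLOW(L) ⊇ FOLLOW(R) = {$, b, d, e}. Thus FOLLOW(L) = {$, b, d, e}.
FOLLOW(R): in S→L d S R, the suffix after R is empty, so FOLLOW(R) ⊇ FOLLOW(S) = {$, b, d, e}; in L→R, the suffix after R is empty, so FOLLOW(R) ⊇ FOLLOW(L) = {$, b, d, e}. Thus FOLLOW(R) = {$, b, d, e}.

{$, b, d, e}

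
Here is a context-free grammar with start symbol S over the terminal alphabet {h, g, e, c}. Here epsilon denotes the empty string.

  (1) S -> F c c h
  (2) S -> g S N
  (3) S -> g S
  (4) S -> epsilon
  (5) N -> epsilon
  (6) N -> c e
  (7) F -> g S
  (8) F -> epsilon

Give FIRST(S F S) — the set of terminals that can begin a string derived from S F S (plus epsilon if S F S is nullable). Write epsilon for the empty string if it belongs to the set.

{epsilon, c, g}

FIRST(N) = {epsilon, c}
FIRST(F) = {epsilon, g}
FIRST(S) = {epsilon, c, g}  (via F c c h)
FIRST(S F S): take FIRST of each symbol in turn, carrying on past any symbol whose FIRST contains epsilon; result {epsilon, c, g}.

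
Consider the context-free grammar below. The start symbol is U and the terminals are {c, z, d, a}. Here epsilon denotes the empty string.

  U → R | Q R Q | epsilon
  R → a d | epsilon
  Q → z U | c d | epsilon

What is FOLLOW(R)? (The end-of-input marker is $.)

{$, a, c, z}

FIRST(R) = {epsilon, a}
FIRST(Q) = {epsilon, c, z}
FIRST(U) = {epsilon, a, c, z}  (via R, Q R Q)
FOLLOW(U) includes $ since U is the start symbol.
FOLLOW(U): in Q→z U, the suffix after U is empty, so FOLLOW(U) ⊇ FOLLOW(Q) = {$, a, c, z}. Thus FOLLOW(U) = {$, a, c, z}.
FOLLOW(R): in U→R, the suffix after R is empty, so FOLLOW(R) ⊇ FOLLOW(U) = {$, a, c, z}; in U→Q R Q, R is followed by Q with FIRST {epsilon, c, z}; in U→Q R Q, the suffix after R is nullable, so FOLLOW(R) ⊇ FOLLOW(U) = {$, a, c, z}. Thus FOLLOW(R) = {$, a, c, z}.
FOLLOW(Q): in U→Q R Q (occurrence 1), Q is followed by R Q with FIRST {epsilon, a, c, z}; in U→Q R Q (occurrence 1), the suffix after Q is nullable, so FOLLOW(Q) ⊇ FOLLOW(U) = {$, a, c, z}; in U→Q R Q (occurrence 2), the suffix after Q is empty, so FOLLOW(Q) ⊇ FOLLOW(U) = {$, a, c, z}. Thus FOLLOW(Q) = {$, a, c, z}.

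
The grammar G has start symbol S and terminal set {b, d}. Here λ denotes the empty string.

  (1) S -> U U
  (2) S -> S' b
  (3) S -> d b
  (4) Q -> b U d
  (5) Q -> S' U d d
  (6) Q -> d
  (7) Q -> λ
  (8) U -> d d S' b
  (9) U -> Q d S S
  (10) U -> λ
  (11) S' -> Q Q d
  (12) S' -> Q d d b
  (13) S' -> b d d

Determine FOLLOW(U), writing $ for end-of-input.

{$, b, d}

FIRST(S): from S->U U we get {λ, b, d}; from S->S' b we get {b, d}; from S->d b we get {d}. So FIRST(S) = {λ, b, d}.
FIRST(Q): from Q->b U d we get {b}; from Q->S' U d d we get {b, d}; from Q->d we get {d}; from Q->λ we get {λ}. So FIRST(Q) = {λ, b, d}.
FIRST(U): from U->d d S' b we get {d}; from U->Q d S S we get {b, d}; from U->λ we get {λ}. So FIRST(U) = {λ, b, d}.
FIRST(S'): from S'->Q Q d we get {b, d}; from S'->Q d d b we get {b, d}; from S'->b d d we get {b}. So FIRST(S') = {b, d}.
FOLLOW(S) includes $ since S is the start symbol.
FOLLOW(Q): in U->Q d S S, Q is followed by d S S with FIRST {d}; in S'->Q Q d (occurrence 1), Q is followed by Q d with FIRST {b, d}; in S'->Q Q d (occurrence 2), Q is followed by d with FIRST {d}; in S'->Q d d b, Q is followed by d d b with FIRST {d}. Thus FOLLOW(Q) = {b, d}.
FOLLOW(S'): in S->S' b, S' is followed by b with FIRST {b}; in Q->S' U d d, S' is followed by U d d with FIRST {b, d}; in U->d d S' b, S' is followed by b with FIRST {b}. Thus FOLLOW(S') = {b, d}.
FOLLOW(S): in U->Q d S S (occurrence 1), S is followed by S with FIRST {λ, b, d}; in U->Q d S S (occurrence 1), the suffix after S is nullable, so FOLLOW(S) ⊇ FOLLOW(U) = {$, b, d}; in U->Q d S S (occurrence 2), the suffix after S is empty, so FOLLOW(S) ⊇ FOLLOW(U) = {$, b, d}. Thus FOLLOW(S) = {$, b, d}.
FOLLOW(U): in S->U U (occurrence 1), U is followed by U with FIRST {λ, b, d}; in S->U U (occurrence 1), the suffix after U is nullable, so FOLLOW(U) ⊇ FOLLOW(S) = {$, b, d}; in S->U U (occurrence 2), the suffix after U is empty, so FOLLOW(U) ⊇ FOLLOW(S) = {$, b, d}; in Q->b U d, U is followed by d with FIRST {d}; in Q->S' U d d, U is followed by d d with FIRST {d}. Thus FOLLOW(U) = {$, b, d}.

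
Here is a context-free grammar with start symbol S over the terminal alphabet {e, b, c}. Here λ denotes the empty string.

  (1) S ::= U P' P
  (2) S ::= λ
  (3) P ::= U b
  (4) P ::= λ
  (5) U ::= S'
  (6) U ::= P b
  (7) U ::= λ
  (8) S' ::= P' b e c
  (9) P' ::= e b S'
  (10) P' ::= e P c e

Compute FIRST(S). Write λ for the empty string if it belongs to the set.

{λ, b, e}

FIRST(P'): from P'::=e b S' we get {e}; from P'::=e P c e we get {e}. So FIRST(P') = {e}.
FIRST(S'): from S'::=P' b e c we get {e}. So FIRST(S') = {e}.
FIRST(S): from S::=U P' P we get {b, e}; from S::=λ we get {λ}. So FIRST(S) = {λ, b, e}.
FIRST(P): from P::=U b we get {b, e}; from P::=λ we get {λ}. So FIRST(P) = {λ, b, e}.
FIRST(U): from U::=S' we get {e}; from U::=P b we get {b, e}; from U::=λ we get {λ}. So FIRST(U) = {λ, b, e}.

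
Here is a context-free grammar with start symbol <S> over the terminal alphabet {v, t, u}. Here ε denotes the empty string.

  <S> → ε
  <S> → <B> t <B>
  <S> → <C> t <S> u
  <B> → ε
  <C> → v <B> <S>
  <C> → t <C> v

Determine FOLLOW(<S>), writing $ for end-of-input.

FIRST(<B>): from <B>→ε we get {ε}. So FIRST(<B>) = {ε}.
FIRST(<C>): from <C>→v <B> <S> we get {v}; from <C>→t <C> v we get {t}. So FIRST(<C>) = {t, v}.
FIRST(<S>): from <S>→ε we get {ε}; from <S>→<B> t <B> we get {t}; from <S>→<C> t <S> u we get {t, v}. So FIRST(<S>) = {ε, t, v}.
FOLLOW(<S>) includes $ since <S> is the start symbol.
FOLLOW(<C>): in <S>→<C> t <S> u, <C> is followed by t <S> u with FIRST {t}; in <C>→t <C> v, <C> is followed by v with FIRST {v}. Thus FOLLOW(<C>) = {t, v}.
FOLLOW(<S>): in <S>→<C> t <S> u, <S> is followed by u with FIRST {u}; in <C>→v <B> <S>, the suffix after <S> is empty, so FOLLOW(<S>) ⊇ FOLLOW(<C>) = {t, v}. Thus FOLLOW(<S>) = {$, t, u, v}.
FOLLOW(<B>): in <S>→<B> t <B> (occurrence 1), <B> is followed by t <B> with FIRST {t}; in <S>→<B> t <B> (occurrence 2), the suffix after <B> is empty, so FOLLOW(<B>) ⊇ FOLLOW(<S>) = {$, t, u, v}; in <C>→v <B> <S>, <B> is followed by <S> with FIRST {ε, t, v}; in <C>→v <B> <S>, the suffix after <B> is nullable, so FOLLOW(<B>) ⊇ FOLLOW(<C>) = {t, v}. Thus FOLLOW(<B>) = {$, t, u, v}.

{$, t, u, v}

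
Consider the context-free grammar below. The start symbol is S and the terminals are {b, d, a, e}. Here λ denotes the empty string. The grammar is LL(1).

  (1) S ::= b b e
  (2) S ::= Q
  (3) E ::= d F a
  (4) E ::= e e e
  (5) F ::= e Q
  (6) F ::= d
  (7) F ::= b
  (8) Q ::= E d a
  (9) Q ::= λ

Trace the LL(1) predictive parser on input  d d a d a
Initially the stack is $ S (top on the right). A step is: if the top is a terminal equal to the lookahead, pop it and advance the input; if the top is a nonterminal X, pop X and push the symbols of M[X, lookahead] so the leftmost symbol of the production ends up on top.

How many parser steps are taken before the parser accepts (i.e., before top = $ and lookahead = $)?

step 1: stack=$ S  input=d d a d a $  — expand S ::= Q
step 2: stack=$ Q  input=d d a d a $  — expand Q ::= E d a
step 3: stack=$ a d E  input=d d a d a $  — expand E ::= d F a
step 4: stack=$ a d a F d  input=d d a d a $  — match d
step 5: stack=$ a d a F  input=d a d a $  — expand F ::= d
step 6: stack=$ a d a d  input=d a d a $  — match d
step 7: stack=$ a d a  input=a d a $  — match a
step 8: stack=$ a d  input=d a $  — match d
step 9: stack=$ a  input=a $  — match a
Accept reached after 9 steps.

9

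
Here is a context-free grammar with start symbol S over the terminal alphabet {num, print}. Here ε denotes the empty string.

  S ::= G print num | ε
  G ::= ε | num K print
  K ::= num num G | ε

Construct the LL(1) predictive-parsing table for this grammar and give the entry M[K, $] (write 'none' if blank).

FIRST(G): from G::=ε we get {ε}; from G::=num K print we get {num}. So FIRST(G) = {ε, num}.
FIRST(K): from K::=num num G we get {num}; from K::=ε we get {ε}. So FIRST(K) = {ε, num}.
FIRST(S): from S::=G print num we get {num, print}; from S::=ε we get {ε}. So FIRST(S) = {ε, num, print}.
FOLLOW(S) includes $ since S is the start symbol.
FOLLOW(K): in G::=num K print, K is followed by print with FIRST {print}. Thus FOLLOW(K) = {print}.
For K ::= num num G: FIRST(num num G) = {num}, so it goes in M[K, t] for t ∈ {num}.
For K ::= ε: FIRST(ε) = {ε}, so it goes in M[K, t] for t ∈ {}; since ε ∈ FIRST, also for every t ∈ FOLLOW(K) = {print}.
None of these place a production in M[K, $].

none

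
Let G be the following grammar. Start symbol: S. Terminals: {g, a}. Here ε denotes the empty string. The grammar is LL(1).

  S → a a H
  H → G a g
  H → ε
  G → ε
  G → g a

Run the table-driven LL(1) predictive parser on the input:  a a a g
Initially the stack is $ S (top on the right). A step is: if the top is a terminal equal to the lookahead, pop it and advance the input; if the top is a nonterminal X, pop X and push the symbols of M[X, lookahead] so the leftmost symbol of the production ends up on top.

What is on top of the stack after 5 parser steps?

     Stack    Input      Action
  1  $ S      a a a g $  expand S → a a H
  2  $ H a a  a a a g $  match a
  3  $ H a    a a g $    match a
  4  $ H      a g $      expand H → G a g
  5  $ g a G  a g $      expand G → ε
Stack after step 5: $ g a (top = a).

a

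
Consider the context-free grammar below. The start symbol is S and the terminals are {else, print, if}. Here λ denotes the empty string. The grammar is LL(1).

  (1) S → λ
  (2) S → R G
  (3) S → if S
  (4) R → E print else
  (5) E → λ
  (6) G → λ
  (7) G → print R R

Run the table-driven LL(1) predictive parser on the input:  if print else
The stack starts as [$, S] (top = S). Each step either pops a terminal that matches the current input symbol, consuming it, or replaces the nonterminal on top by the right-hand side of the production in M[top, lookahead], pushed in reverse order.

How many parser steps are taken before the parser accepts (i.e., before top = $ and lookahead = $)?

8

     Stack             Input            Action
  1  $ S               if print else $  expand S → if S
  2  $ S if            if print else $  match if
  3  $ S               print else $     expand S → R G
  4  $ G R             print else $     expand R → E print else
  5  $ G else print E  print else $     expand E → λ
  6  $ G else print    print else $     match print
  7  $ G else          else $           match else
  8  $ G               $                expand G → λ
Accept reached after 8 steps.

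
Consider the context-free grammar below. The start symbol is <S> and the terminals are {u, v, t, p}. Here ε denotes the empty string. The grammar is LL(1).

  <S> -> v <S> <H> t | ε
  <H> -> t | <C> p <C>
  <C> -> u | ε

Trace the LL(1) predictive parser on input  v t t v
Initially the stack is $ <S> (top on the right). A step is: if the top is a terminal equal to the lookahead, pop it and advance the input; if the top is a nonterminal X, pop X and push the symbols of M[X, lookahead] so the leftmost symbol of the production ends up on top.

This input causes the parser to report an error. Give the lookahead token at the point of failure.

     Stack          Input      Action
  1  $ <S>          v t t v $  expand <S> -> v <S> <H> t
  2  $ t <H> <S> v  v t t v $  match v
  3  $ t <H> <S>    t t v $    expand <S> -> ε
  4  $ t <H>        t t v $    expand <H> -> t
  5  $ t t          t t v $    match t
  6  $ t            t v $      match t
  7  $              v $        error: stack empty but input remains

v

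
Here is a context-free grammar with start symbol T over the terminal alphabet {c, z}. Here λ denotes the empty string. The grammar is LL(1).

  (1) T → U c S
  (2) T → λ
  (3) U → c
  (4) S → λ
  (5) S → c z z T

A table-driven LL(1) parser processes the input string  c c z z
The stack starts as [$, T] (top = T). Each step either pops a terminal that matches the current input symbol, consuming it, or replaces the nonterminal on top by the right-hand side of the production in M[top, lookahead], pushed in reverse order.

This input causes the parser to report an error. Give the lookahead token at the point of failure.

z

     Stack    Input      Action
  1  $ T      c c z z $  expand T → U c S
  2  $ S c U  c c z z $  expand U → c
  3  $ S c c  c c z z $  match c
  4  $ S c    c z z $    match c
  5  $ S      z z $      error: M[S, z] is empty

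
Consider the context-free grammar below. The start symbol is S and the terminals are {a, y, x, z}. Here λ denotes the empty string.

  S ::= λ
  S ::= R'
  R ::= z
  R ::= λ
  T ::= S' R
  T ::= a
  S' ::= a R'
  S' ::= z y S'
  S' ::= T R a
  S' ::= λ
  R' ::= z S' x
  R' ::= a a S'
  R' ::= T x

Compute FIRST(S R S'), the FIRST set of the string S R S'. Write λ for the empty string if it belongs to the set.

FIRST(R) = {λ, z}
FIRST(S) = {λ, a, x, z}  (via R')
FIRST(T) = {λ, a, z}  (via S' R)
FIRST(S') = {λ, a, z}  (via T R a)
FIRST(R') = {a, x, z}  (via T x)
FIRST(S R S'): take FIRST of each symbol in turn, carrying on past any symbol whose FIRST contains λ; result {λ, a, x, z}.

{λ, a, x, z}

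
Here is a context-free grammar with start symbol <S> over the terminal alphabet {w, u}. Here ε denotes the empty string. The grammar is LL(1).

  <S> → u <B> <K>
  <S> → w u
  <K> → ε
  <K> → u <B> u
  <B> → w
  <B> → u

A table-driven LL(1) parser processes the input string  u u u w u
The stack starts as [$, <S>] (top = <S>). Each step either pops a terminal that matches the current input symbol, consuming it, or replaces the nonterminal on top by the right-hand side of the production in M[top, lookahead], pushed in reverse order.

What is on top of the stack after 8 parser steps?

     Stack        Input        Action
  1  $ <S>        u u u w u $  expand <S> → u <B> <K>
  2  $ <K> <B> u  u u u w u $  match u
  3  $ <K> <B>    u u w u $    expand <B> → u
  4  $ <K> u      u u w u $    match u
  5  $ <K>        u w u $      expand <K> → u <B> u
  6  $ u <B> u    u w u $      match u
  7  $ u <B>      w u $        expand <B> → w
  8  $ u w        w u $        match w
Stack after step 8: $ u (top = u).

u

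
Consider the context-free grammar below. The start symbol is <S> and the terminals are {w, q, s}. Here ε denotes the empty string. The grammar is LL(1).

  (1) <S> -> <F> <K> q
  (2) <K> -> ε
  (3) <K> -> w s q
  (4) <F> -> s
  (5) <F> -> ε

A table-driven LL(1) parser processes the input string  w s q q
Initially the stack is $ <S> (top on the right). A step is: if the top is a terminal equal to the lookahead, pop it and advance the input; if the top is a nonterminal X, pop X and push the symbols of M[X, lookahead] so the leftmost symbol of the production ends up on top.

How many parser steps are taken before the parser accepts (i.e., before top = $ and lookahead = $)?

7

     Stack        Input      Action
  1  $ <S>        w s q q $  expand <S> -> <F> <K> q
  2  $ q <K> <F>  w s q q $  expand <F> -> ε
  3  $ q <K>      w s q q $  expand <K> -> w s q
  4  $ q q s w    w s q q $  match w
  5  $ q q s      s q q $    match s
  6  $ q q        q q $      match q
  7  $ q          q $        match q
Accept reached after 7 steps.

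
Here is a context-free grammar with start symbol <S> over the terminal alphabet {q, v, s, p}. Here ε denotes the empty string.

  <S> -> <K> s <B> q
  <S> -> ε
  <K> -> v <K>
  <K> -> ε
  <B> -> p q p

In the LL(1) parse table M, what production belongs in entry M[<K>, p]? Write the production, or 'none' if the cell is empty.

FIRST(<K>): from <K>->v <K> we get {v}; from <K>->ε we get {ε}. So FIRST(<K>) = {ε, v}.
FIRST(<B>): from <B>->p q p we get {p}. So FIRST(<B>) = {p}.
FIRST(<S>): from <S>-><K> s <B> q we get {s, v}; from <S>->ε we get {ε}. So FIRST(<S>) = {ε, s, v}.
FOLLOW(<S>) includes $ since <S> is the start symbol.
FOLLOW(<K>): in <S>-><K> s <B> q, <K> is followed by s <B> q with FIRST {s}; in <K>->v <K>, the suffix after <K> is empty (adds nothing new). Thus FOLLOW(<K>) = {s}.
For <K> -> v <K>: FIRST(v <K>) = {v}, so it goes in M[<K>, t] for t ∈ {v}.
For <K> -> ε: FIRST(ε) = {ε}, so it goes in M[<K>, t] for t ∈ {}; since ε ∈ FIRST, also for every t ∈ FOLLOW(<K>) = {s}.
None of these place a production in M[<K>, p].

none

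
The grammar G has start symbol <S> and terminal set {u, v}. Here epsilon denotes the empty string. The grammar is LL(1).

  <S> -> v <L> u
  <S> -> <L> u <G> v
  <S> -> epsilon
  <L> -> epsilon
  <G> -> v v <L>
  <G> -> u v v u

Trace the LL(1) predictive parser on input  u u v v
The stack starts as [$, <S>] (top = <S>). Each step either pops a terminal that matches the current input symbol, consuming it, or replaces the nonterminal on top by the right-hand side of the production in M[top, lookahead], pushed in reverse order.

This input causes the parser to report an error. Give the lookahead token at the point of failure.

step 1: stack=$ <S>  input=u u v v $  — expand <S> -> <L> u <G> v
step 2: stack=$ v <G> u <L>  input=u u v v $  — expand <L> -> epsilon
step 3: stack=$ v <G> u  input=u u v v $  — match u
step 4: stack=$ v <G>  input=u v v $  — expand <G> -> u v v u
step 5: stack=$ v u v v u  input=u v v $  — match u
step 6: stack=$ v u v v  input=v v $  — match v
step 7: stack=$ v u v  input=v $  — match v
step 8: stack=$ v u  input=$  — error: top is terminal u but lookahead is $

$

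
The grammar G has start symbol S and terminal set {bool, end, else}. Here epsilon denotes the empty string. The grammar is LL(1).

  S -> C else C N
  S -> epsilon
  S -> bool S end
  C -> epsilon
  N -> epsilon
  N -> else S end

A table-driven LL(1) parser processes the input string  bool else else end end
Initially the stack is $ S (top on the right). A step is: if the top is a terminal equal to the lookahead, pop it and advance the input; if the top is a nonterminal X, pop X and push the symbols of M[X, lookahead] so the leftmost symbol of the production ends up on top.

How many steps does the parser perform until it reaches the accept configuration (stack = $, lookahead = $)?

      Stack             Input                     Action
   1  $ S               bool else else end end $  expand S -> bool S end
   2  $ end S bool      bool else else end end $  match bool
   3  $ end S           else else end end $       expand S -> C else C N
   4  $ end N C else C  else else end end $       expand C -> epsilon
   5  $ end N C else    else else end end $       match else
   6  $ end N C         else end end $            expand C -> epsilon
   7  $ end N           else end end $            expand N -> else S end
   8  $ end end S else  else end end $            match else
   9  $ end end S       end end $                 expand S -> epsilon
  10  $ end end         end end $                 match end
  11  $ end             end $                     match end
Accept reached after 11 steps.

11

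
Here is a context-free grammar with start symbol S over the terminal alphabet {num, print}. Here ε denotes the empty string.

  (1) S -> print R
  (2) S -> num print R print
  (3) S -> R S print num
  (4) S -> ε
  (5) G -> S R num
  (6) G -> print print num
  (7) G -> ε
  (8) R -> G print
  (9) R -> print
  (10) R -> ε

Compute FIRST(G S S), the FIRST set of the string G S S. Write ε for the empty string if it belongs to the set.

FIRST(S) = {ε, num, print}  (via R S print num)
FIRST(G) = {ε, num, print}  (via S R num)
FIRST(R) = {ε, num, print}  (via G print)
FIRST(G S S): take FIRST of each symbol in turn, carrying on past any symbol whose FIRST contains ε; result {ε, num, print}.

{ε, num, print}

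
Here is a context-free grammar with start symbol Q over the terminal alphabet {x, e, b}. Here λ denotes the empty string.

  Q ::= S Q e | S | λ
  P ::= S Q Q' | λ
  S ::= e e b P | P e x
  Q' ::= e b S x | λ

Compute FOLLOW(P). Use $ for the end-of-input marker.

FIRST(Q') = {λ, e}
FIRST(Q) = {λ, e}  (via S Q e, S)
FIRST(P) = {λ, e}  (via S Q Q')
FIRST(S) = {e}  (via P e x)
FOLLOW(Q) includes $ since Q is the start symbol.
FOLLOW(Q): in Q::=S Q e, Q is followed by e with FIRST {e}; in P::=S Q Q', Q is followed by Q' with FIRST {λ, e}; in P::=S Q Q', the suffix after Q is nullable, so FOLLOW(Q) ⊇ FOLLOW(P) = {$, e, x}. Thus FOLLOW(Q) = {$, e, x}.
FOLLOW(P): in S::=e e b P, the suffix after P is empty, so FOLLOW(P) ⊇ FOLLOW(S) = {$, e, x}; in S::=P e x, P is followed by e x with FIRST {e}. Thus FOLLOW(P) = {$, e, x}.
FOLLOW(S): in Q::=S Q e, S is followed by Q e with FIRST {e}; in Q::=S, the suffix after S is empty, so FOLLOW(S) ⊇ FOLLOW(Q) = {$, e, x}; in P::=S Q Q', S is followed by Q Q' with FIRST {λ, e}; in P::=S Q Q', the suffix after S is nullable, so FOLLOW(S) ⊇ FOLLOW(P) = {$, e, x}; in Q'::=e b S x, S is followed by x with FIRST {x}. Thus FOLLOW(S) = {$, e, x}.
FOLLOW(Q'): in P::=S Q Q', the suffix after Q' is empty, so FOLLOW(Q') ⊇ FOLLOW(P) = {$, e, x}. Thus FOLLOW(Q') = {$, e, x}.

{$, e, x}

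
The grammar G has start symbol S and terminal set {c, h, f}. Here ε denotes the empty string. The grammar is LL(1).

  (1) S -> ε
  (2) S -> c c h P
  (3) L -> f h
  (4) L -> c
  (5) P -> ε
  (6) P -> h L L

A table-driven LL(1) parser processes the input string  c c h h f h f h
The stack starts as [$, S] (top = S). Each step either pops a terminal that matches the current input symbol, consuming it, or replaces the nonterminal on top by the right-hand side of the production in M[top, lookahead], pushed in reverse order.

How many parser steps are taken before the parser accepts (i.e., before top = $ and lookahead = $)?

12

step 1: stack=$ S  input=c c h h f h f h $  — expand S -> c c h P
step 2: stack=$ P h c c  input=c c h h f h f h $  — match c
step 3: stack=$ P h c  input=c h h f h f h $  — match c
step 4: stack=$ P h  input=h h f h f h $  — match h
step 5: stack=$ P  input=h f h f h $  — expand P -> h L L
step 6: stack=$ L L h  input=h f h f h $  — match h
step 7: stack=$ L L  input=f h f h $  — expand L -> f h
step 8: stack=$ L h f  input=f h f h $  — match f
step 9: stack=$ L h  input=h f h $  — match h
step 10: stack=$ L  input=f h $  — expand L -> f h
step 11: stack=$ h f  input=f h $  — match f
step 12: stack=$ h  input=h $  — match h
Accept reached after 12 steps.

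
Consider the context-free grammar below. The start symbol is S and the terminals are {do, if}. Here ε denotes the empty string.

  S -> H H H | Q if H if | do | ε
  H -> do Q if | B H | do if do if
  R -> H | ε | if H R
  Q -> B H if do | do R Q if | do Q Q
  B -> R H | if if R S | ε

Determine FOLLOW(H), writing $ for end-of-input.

{$, do, if}

FIRST(S): from S->H H H we get {do, if}; from S->Q if H if we get {do, if}; from S->do we get {do}; from S->ε we get {ε}. So FIRST(S) = {ε, do, if}.
FIRST(H): from H->do Q if we get {do}; from H->B H we get {do, if}; from H->do if do if we get {do}. So FIRST(H) = {do, if}.
FIRST(R): from R->H we get {do, if}; from R->ε we get {ε}; from R->if H R we get {if}. So FIRST(R) = {ε, do, if}.
FIRST(B): from B->R H we get {do, if}; from B->if if R S we get {if}; from B->ε we get {ε}. So FIRST(B) = {ε, do, if}.
FIRST(Q): from Q->B H if do we get {do, if}; from Q->do R Q if we get {do}; from Q->do Q Q we get {do}. So FIRST(Q) = {do, if}.
FOLLOW(S) includes $ since S is the start symbol.
FOLLOW(Q): in S->Q if H if, Q is followed by if H if with FIRST {if}; in H->do Q if, Q is followed by if with FIRST {if}; in Q->do R Q if, Q is followed by if with FIRST {if}; in Q->do Q Q (occurrence 1), Q is followed by Q with FIRST {do, if}; in Q->do Q Q (occurrence 2), the suffix after Q is empty (adds nothing new). Thus FOLLOW(Q) = {do, if}.
FOLLOW(B): in H->B H, B is followed by H with FIRST {do, if}; in Q->B H if do, B is followed by H if do with FIRST {do, if}. Thus FOLLOW(B) = {do, if}.
FOLLOW(S): in B->if if R S, the suffix after S is empty, so FOLLOW(S) ⊇ FOLLOW(B) = {do, if}. Thus FOLLOW(S) = {$, do, if}.
FOLLOW(R): in R->if H R, the suffix after R is empty (adds nothing new); in Q->do R Q if, R is followed by Q if with FIRST {do, if}; in B->R H, R is followed by H with FIRST {do, if}; in B->if if R S, R is followed by S with FIRST {ε, do, if}; in B->if if R S, the suffix after R is nullable, so FOLLOW(R) ⊇ FOLLOW(B) = {do, if}. Thus FOLLOW(R) = {do, if}.
FOLLOW(H): in S->H H H (occurrence 1), H is followed by H H with FIRST {do, if}; in S->H H H (occurrence 2), H is followed by H with FIRST {do, if}; in S->H H H (occurrence 3), the suffix after H is empty, so FOLLOW(H) ⊇ FOLLOW(S) = {$, do, if}; in S->Q if H if, H is followed by if with FIRST {if}; in H->B H, the suffix after H is empty (adds nothing new); in R->H, the suffix after H is empty, so FOLLOW(H) ⊇ FOLLOW(R) = {do, if}; in R->if H R, H is followed by R with FIRST {ε, do, if}; in R->if H R, the suffix after H is nullable, so FOLLOW(H) ⊇ FOLLOW(R) = {do, if}; in Q->B H if do, H is followed by if do with FIRST {if}; in B->R H, the suffix after H is empty, so FOLLOW(H) ⊇ FOLLOW(B) = {do, if}. Thus FOLLOW(H) = {$, do, if}.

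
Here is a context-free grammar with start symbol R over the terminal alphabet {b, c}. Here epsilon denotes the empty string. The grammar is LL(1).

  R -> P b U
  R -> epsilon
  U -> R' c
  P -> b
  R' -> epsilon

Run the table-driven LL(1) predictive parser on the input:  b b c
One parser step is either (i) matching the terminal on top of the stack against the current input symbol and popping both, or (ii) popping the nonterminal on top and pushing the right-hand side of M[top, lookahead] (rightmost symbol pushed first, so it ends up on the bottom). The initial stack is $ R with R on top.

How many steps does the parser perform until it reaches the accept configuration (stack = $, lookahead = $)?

step 1: stack=$ R  input=b b c $  — expand R -> P b U
step 2: stack=$ U b P  input=b b c $  — expand P -> b
step 3: stack=$ U b b  input=b b c $  — match b
step 4: stack=$ U b  input=b c $  — match b
step 5: stack=$ U  input=c $  — expand U -> R' c
step 6: stack=$ c R'  input=c $  — expand R' -> epsilon
step 7: stack=$ c  input=c $  — match c
Accept reached after 7 steps.

7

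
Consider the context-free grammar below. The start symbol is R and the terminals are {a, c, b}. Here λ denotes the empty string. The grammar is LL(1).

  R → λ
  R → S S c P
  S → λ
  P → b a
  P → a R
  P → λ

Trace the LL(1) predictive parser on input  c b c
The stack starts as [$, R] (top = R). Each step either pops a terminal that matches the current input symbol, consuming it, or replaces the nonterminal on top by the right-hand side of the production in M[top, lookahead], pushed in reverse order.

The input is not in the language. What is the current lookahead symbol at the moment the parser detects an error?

c

     Stack      Input    Action
  1  $ R        c b c $  expand R → S S c P
  2  $ P c S S  c b c $  expand S → λ
  3  $ P c S    c b c $  expand S → λ
  4  $ P c      c b c $  match c
  5  $ P        b c $    expand P → b a
  6  $ a b      b c $    match b
  7  $ a        c $      error: top is terminal a but lookahead is c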